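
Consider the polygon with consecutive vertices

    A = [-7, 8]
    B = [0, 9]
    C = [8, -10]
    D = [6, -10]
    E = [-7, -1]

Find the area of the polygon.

Σ = (-63) + (-72) + (-20) + (-76) + (-63) = -294
Area = |Σ|/2 = 147.

147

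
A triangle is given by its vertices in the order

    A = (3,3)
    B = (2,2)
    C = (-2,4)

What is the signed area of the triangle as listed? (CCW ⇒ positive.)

A→B: (3)(2) − (2)(3) = 0
B→C: (2)(4) − (-2)(2) = 12
C→A: (-2)(3) − (3)(4) = -18
Σ = -6
Signed area = Σ/2 = -3 (negative ⇒ clockwise traversal).

-3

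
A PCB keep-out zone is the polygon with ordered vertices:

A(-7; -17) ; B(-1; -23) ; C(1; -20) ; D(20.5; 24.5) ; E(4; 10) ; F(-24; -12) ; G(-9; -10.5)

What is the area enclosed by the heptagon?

572

Apply the surveyor's formula: 2A = Σ (x_i·y_{i+1} − x_{i+1}·y_i), indices taken mod 7.
Σ = (144) + (43) + (434.5) + (107) + (192) + (144) + (79.5) = 1144
Area = |Σ|/2 = 572.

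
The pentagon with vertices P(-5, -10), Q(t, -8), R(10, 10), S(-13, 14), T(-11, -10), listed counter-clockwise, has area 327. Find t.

The doubled signed area Σ (x_i y_{i+1} − x_{i+1} y_i) is linear in t.
With t=0 it equals 734; the coefficient of t is 20 (from the two edges through Q).
So 20·t + 734 = 2·327 = 654 ⇒ t = -4.

-4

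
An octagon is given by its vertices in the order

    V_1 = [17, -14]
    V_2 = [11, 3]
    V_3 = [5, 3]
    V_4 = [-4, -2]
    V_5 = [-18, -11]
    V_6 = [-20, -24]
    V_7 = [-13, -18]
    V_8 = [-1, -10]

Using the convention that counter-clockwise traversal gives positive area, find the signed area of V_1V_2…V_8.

394.5

Σ = (205) + (18) + (2) + (8) + (212) + (48) + (112) + (184) = 789
Signed area = Σ/2 = 394.5 (positive ⇒ counter-clockwise traversal).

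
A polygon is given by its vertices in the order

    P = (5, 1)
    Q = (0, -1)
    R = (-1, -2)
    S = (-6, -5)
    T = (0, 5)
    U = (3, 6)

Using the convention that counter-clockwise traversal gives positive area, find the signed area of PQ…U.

-42.5

Σ = (-5) + (-1) + (-7) + (-30) + (-15) + (-27) = -85
Signed area = Σ/2 = -42.5 (negative ⇒ clockwise traversal).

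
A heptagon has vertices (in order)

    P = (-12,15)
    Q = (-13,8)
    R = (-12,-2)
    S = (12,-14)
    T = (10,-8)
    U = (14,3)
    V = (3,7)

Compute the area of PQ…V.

408.5

Σ = (99) + (122) + (192) + (44) + (142) + (89) + (129) = 817
Area = |Σ|/2 = 408.5.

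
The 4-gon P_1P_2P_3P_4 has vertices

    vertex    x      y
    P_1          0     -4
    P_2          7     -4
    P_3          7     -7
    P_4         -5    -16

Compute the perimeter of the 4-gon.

38

|P_1P_2| = √((7)² + (0)²) = √49 = 7
|P_2P_3| = √((0)² + (-3)²) = √9 = 3
|P_3P_4| = √((-12)² + (-9)²) = √225 = 15
|P_4P_1| = √((5)² + (12)²) = √169 = 13
Perimeter = 7 + 3 + 15 + 13 = 38.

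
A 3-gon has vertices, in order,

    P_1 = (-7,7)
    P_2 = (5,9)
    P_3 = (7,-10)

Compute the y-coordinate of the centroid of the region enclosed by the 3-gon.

Apply Gauss's area formula. First the cross-terms c_i = x_i·y_{i+1} − x_{i+1}·y_i:
  -98, -113, -21  ⇒  2A = -232, A = -116.
Then Σ (y_i + y_{i+1})·c_i = -1392, so ȳ = -1392 / (6·(-116)) = 2.

2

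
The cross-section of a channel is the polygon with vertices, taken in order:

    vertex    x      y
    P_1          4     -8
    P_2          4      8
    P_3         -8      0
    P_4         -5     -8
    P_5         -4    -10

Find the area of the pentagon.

Cross-terms: 64, 64, 64, 18, 72  ⇒  Σ = 282
Area = |Σ|/2 = 141.

141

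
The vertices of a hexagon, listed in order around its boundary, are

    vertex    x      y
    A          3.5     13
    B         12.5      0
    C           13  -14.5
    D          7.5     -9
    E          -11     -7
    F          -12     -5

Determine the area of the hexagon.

Apply Gauss's area formula: 2A = Σ (x_i·y_{i+1} − x_{i+1}·y_i), indices taken mod 6.
Σ = (-162.5) + (-181.25) + (-8.25) + (-151.5) + (-29) + (-138.5) = -671
Area = |Σ|/2 = 335.5.

335.5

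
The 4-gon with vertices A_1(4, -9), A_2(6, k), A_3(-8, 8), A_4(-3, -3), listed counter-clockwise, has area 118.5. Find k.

4

The doubled signed area Σ (x_i y_{i+1} − x_{i+1} y_i) is linear in k.
With k=0 it equals 189; the coefficient of k is 12 (from the two edges through A_2).
So 12·k + 189 = 2·118.5 = 237 ⇒ k = 4.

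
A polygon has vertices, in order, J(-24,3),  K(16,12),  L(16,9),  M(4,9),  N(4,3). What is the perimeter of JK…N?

|JK| = √((40)² + (9)²) = √1681 = 41
|KL| = √((0)² + (-3)²) = √9 = 3
|LM| = √((-12)² + (0)²) = √144 = 12
|MN| = √((0)² + (-6)²) = √36 = 6
|NJ| = √((-28)² + (0)²) = √784 = 28
Perimeter = 41 + 3 + 12 + 6 + 28 = 90.

90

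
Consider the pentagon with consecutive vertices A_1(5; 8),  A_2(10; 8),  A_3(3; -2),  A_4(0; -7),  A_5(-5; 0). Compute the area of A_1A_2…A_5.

90

Apply Gauss's area formula: 2A = Σ (x_i·y_{i+1} − x_{i+1}·y_i), indices taken mod 5.
Σ = (-40) + (-44) + (-21) + (-35) + (-40) = -180
Area = |Σ|/2 = 90.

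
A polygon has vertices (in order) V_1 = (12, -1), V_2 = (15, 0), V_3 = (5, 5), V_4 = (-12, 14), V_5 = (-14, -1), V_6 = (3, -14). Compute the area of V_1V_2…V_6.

396

Apply the surveyor's formula: 2A = Σ (x_i·y_{i+1} − x_{i+1}·y_i), indices taken mod 6.
Σ = (15) + (75) + (130) + (208) + (199) + (165) = 792
Area = |Σ|/2 = 396.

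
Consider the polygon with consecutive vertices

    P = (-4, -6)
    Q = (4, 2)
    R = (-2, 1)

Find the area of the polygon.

20

Apply the shoelace formula: 2A = Σ (x_i·y_{i+1} − x_{i+1}·y_i), indices taken mod 3.
Σ = (16) + (8) + (16) = 40
Area = |Σ|/2 = 20.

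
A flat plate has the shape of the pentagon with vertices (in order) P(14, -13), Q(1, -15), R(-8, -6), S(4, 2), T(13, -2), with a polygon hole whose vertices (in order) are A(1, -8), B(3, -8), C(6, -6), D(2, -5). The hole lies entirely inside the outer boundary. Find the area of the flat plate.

Outer boundary:
Σ = (-197) + (-126) + (8) + (-34) + (-141) = -490
Area = |Σ|/2 = 245.
Hole:
Cross-terms: 16, 30, -18, -11  ⇒  Σ = 17
Area = |Σ|/2 = 8.5.
Net area = 245 − 8.5 = 236.5.

236.5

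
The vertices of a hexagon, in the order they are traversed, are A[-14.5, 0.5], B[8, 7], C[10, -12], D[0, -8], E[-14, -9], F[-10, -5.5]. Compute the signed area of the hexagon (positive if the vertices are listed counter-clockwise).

Apply the shoelace formula: 2A = Σ (x_i·y_{i+1} − x_{i+1}·y_i), indices taken mod 6.
Σ = (-105.5) + (-166) + (-80) + (-112) + (-13) + (-84.75) = -561.25
Signed area = Σ/2 = -280.625 (negative ⇒ clockwise traversal).

-280.625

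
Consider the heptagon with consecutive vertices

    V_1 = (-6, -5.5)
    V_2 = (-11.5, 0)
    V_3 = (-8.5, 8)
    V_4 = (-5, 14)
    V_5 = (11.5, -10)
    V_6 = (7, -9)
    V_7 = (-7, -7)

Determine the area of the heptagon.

Apply the shoelace (surveyor's) formula: 2A = Σ (x_i·y_{i+1} − x_{i+1}·y_i), indices taken mod 7.
Cross-terms: -63.25, -92, -79, -111, -33.5, -112, -3.5  ⇒  Σ = -494.25
Area = |Σ|/2 = 247.125.

247.125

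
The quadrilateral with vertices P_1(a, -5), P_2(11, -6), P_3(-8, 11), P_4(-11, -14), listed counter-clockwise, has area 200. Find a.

-2

Write out the shoelace sum; only the two edges meeting at P_1 involve a:
2·Area = [((-11)·(-5) − a·(-14)) + (a·(-6) − 11·(-5))] + 306
       = 8·a + 416 = 400
⇒ a = -2.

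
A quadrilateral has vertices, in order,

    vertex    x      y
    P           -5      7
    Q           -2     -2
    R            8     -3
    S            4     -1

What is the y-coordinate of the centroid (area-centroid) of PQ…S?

Apply the surveyor's formula. First the cross-terms c_i = x_i·y_{i+1} − x_{i+1}·y_i:
  24, 22, 4, 23  ⇒  2A = 73, A = 36.5.
Then Σ (y_i + y_{i+1})·c_i = 132, so ȳ = 132 / (6·36.5) = 44/73.

44/73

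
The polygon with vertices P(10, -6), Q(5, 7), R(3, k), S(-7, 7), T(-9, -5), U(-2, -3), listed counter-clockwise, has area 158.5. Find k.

Write out the shoelace sum; only the two edges meeting at R involve k:
2·Area = [(5·k − 3·7) + (3·7 − (-7)·k)] + 257
       = 12·k + 257 = 317
⇒ k = 5.

5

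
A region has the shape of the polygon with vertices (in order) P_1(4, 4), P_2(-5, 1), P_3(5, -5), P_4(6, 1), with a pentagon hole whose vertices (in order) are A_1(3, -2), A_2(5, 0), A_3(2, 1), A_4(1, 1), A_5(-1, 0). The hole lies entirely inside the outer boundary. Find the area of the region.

Outer boundary:
Apply the shoelace formula: 2A = Σ (x_i·y_{i+1} − x_{i+1}·y_i), indices taken mod 4.
Σ = (24) + (20) + (35) + (20) = 99
Area = |Σ|/2 = 49.5.
Hole:
Apply the shoelace (surveyor's) formula: 2A = Σ (x_i·y_{i+1} − x_{i+1}·y_i), indices taken mod 5.
Cross-terms: 10, 5, 1, 1, 2  ⇒  Σ = 19
Area = |Σ|/2 = 9.5.
Net area = 49.5 − 9.5 = 40.

40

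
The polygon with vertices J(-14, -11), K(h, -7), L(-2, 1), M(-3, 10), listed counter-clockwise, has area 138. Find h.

The doubled signed area Σ (x_i y_{i+1} − x_{i+1} y_i) is linear in h.
With h=0 it equals 240; the coefficient of h is 12 (from the two edges through K).
So 12·h + 240 = 2·138 = 276 ⇒ h = 3.

3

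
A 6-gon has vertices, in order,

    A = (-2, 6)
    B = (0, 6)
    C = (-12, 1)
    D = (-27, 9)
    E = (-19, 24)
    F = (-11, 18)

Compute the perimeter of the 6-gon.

|AB| = √((2)² + (0)²) = √4 = 2
|BC| = √((-12)² + (-5)²) = √169 = 13
|CD| = √((-15)² + (8)²) = √289 = 17
|DE| = √((8)² + (15)²) = √289 = 17
|EF| = √((8)² + (-6)²) = √100 = 10
|FA| = √((9)² + (-12)²) = √225 = 15
Perimeter = 2 + 13 + 17 + 17 + 10 + 15 = 74.

74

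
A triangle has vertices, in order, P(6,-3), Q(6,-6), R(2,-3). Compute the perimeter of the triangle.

|PQ| = √((0)² + (-3)²) = √9 = 3
|QR| = √((-4)² + (3)²) = √25 = 5
|RP| = √((4)² + (0)²) = √16 = 4
Perimeter = 3 + 5 + 4 = 12.

12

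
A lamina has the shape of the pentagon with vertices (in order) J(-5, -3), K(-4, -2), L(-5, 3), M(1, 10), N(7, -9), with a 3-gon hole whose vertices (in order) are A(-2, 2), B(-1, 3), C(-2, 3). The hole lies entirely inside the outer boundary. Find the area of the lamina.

110.5

Outer boundary:
Apply the shoelace (surveyor's) formula: 2A = Σ (x_i·y_{i+1} − x_{i+1}·y_i), indices taken mod 5.
Cross-terms: -2, -22, -53, -79, -66  ⇒  Σ = -222
Area = |Σ|/2 = 111.
Hole:
Apply the surveyor's formula: 2A = Σ (x_i·y_{i+1} − x_{i+1}·y_i), indices taken mod 3.
Σ = (-4) + (3) + (2) = 1
Area = |Σ|/2 = 0.5.
Net area = 111 − 0.5 = 110.5.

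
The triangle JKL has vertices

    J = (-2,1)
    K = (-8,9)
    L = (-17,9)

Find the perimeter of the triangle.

36

|JK| = √((-6)² + (8)²) = √100 = 10
|KL| = √((-9)² + (0)²) = √81 = 9
|LJ| = √((15)² + (-8)²) = √289 = 17
Perimeter = 10 + 9 + 17 = 36.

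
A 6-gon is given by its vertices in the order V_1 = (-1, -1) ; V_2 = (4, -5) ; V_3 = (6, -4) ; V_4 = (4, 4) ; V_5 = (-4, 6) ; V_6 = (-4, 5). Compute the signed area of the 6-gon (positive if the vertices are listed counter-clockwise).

58

Cross-terms: 9, 14, 40, 40, 4, 9  ⇒  Σ = 116
Signed area = Σ/2 = 58 (positive ⇒ counter-clockwise traversal).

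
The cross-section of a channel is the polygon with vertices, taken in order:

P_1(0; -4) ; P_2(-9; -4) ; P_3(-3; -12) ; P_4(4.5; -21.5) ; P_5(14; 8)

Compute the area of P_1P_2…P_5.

Σ = (-36) + (96) + (118.5) + (337) + (-56) = 459.5
Area = |Σ|/2 = 229.75.

229.75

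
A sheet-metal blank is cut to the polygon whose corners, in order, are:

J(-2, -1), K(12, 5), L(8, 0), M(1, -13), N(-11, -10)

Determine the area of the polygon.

152

Σ = (2) + (-40) + (-104) + (-153) + (-9) = -304
Area = |Σ|/2 = 152.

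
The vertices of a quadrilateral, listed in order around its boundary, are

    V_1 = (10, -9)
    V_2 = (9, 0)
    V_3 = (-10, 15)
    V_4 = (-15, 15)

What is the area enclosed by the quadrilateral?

V_1→V_2: (10)(0) − (9)(-9) = 81
V_2→V_3: (9)(15) − (-10)(0) = 135
V_3→V_4: (-10)(15) − (-15)(15) = 75
V_4→V_1: (-15)(-9) − (10)(15) = -15
Σ = 276
Area = |Σ|/2 = 138.

138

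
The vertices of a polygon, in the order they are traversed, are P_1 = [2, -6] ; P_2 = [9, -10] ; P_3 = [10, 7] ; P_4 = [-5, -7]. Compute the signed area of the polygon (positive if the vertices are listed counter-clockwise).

103

Apply the surveyor's formula: 2A = Σ (x_i·y_{i+1} − x_{i+1}·y_i), indices taken mod 4.
Σ = (34) + (163) + (-35) + (44) = 206
Signed area = Σ/2 = 103 (positive ⇒ counter-clockwise traversal).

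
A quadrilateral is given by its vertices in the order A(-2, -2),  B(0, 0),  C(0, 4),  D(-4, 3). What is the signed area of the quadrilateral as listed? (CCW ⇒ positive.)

15

Apply the surveyor's formula: 2A = Σ (x_i·y_{i+1} − x_{i+1}·y_i), indices taken mod 4.
Σ = (0) + (0) + (16) + (14) = 30
Signed area = Σ/2 = 15 (positive ⇒ counter-clockwise traversal).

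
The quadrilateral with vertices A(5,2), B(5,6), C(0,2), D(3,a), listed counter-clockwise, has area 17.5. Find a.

The doubled signed area Σ (x_i y_{i+1} − x_{i+1} y_i) is linear in a.
With a=0 it equals 30; the coefficient of a is -5 (from the two edges through D).
So -5·a + 30 = 2·17.5 = 35 ⇒ a = -1.

-1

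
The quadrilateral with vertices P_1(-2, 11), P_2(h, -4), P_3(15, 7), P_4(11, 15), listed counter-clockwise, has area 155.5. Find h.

The doubled signed area Σ (x_i y_{i+1} − x_{i+1} y_i) is linear in h.
With h=0 it equals 367; the coefficient of h is -4 (from the two edges through P_2).
So -4·h + 367 = 2·155.5 = 311 ⇒ h = 14.

14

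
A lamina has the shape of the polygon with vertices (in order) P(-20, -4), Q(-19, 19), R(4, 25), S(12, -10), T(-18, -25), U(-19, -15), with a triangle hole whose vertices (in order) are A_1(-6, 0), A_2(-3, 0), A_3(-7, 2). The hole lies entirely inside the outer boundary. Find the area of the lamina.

Outer boundary:
Apply Gauss's area formula: 2A = Σ (x_i·y_{i+1} − x_{i+1}·y_i), indices taken mod 6.
Σ = (-456) + (-551) + (-340) + (-480) + (-205) + (-224) = -2256
Area = |Σ|/2 = 1128.
Hole:
A_1→A_2: (-6)(0) − (-3)(0) = 0
A_2→A_3: (-3)(2) − (-7)(0) = -6
A_3→A_1: (-7)(0) − (-6)(2) = 12
Σ = 6
Area = |Σ|/2 = 3.
Net area = 1128 − 3 = 1125.

1125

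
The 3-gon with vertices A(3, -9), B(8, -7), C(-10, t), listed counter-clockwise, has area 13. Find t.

-9

The doubled signed area Σ (x_i y_{i+1} − x_{i+1} y_i) is linear in t.
With t=0 it equals 71; the coefficient of t is 5 (from the two edges through C).
So 5·t + 71 = 2·13 = 26 ⇒ t = -9.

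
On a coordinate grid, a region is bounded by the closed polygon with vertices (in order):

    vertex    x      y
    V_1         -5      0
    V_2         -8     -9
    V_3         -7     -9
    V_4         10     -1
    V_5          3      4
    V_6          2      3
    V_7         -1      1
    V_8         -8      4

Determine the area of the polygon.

112

V_1→V_2: (-5)(-9) − (-8)(0) = 45
V_2→V_3: (-8)(-9) − (-7)(-9) = 9
V_3→V_4: (-7)(-1) − (10)(-9) = 97
V_4→V_5: (10)(4) − (3)(-1) = 43
V_5→V_6: (3)(3) − (2)(4) = 1
V_6→V_7: (2)(1) − (-1)(3) = 5
V_7→V_8: (-1)(4) − (-8)(1) = 4
V_8→V_1: (-8)(0) − (-5)(4) = 20
Σ = 224
Area = |Σ|/2 = 112.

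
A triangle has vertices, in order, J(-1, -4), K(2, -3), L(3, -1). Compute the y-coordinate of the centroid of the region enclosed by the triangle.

-8/3

Apply the shoelace (surveyor's) formula. First the cross-terms c_i = x_i·y_{i+1} − x_{i+1}·y_i:
  11, 7, -13  ⇒  2A = 5, A = 2.5.
Then Σ (y_i + y_{i+1})·c_i = -40, so ȳ = -40 / (6·2.5) = -8/3.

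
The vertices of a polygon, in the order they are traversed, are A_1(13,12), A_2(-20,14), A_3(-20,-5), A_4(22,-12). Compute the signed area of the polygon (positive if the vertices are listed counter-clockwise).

786

Apply the shoelace formula: 2A = Σ (x_i·y_{i+1} − x_{i+1}·y_i), indices taken mod 4.
Σ = (422) + (380) + (350) + (420) = 1572
Signed area = Σ/2 = 786 (positive ⇒ counter-clockwise traversal).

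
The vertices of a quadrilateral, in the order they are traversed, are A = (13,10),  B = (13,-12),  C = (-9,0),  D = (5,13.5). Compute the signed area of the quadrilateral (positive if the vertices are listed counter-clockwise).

-320.5

Apply the shoelace (surveyor's) formula: 2A = Σ (x_i·y_{i+1} − x_{i+1}·y_i), indices taken mod 4.
A→B: (13)(-12) − (13)(10) = -286
B→C: (13)(0) − (-9)(-12) = -108
C→D: (-9)(13.5) − (5)(0) = -121.5
D→A: (5)(10) − (13)(13.5) = -125.5
Σ = -641
Signed area = Σ/2 = -320.5 (negative ⇒ clockwise traversal).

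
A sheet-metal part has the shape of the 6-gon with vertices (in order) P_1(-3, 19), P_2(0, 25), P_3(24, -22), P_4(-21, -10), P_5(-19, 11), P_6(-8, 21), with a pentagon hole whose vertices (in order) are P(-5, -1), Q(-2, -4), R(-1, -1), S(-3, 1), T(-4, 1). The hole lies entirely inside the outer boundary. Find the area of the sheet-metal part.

1088

Outer boundary:
P_1→P_2: (-3)(25) − (0)(19) = -75
P_2→P_3: (0)(-22) − (24)(25) = -600
P_3→P_4: (24)(-10) − (-21)(-22) = -702
P_4→P_5: (-21)(11) − (-19)(-10) = -421
P_5→P_6: (-19)(21) − (-8)(11) = -311
P_6→P_1: (-8)(19) − (-3)(21) = -89
Σ = -2198
Area = |Σ|/2 = 1099.
Hole:
Apply Gauss's area formula: 2A = Σ (x_i·y_{i+1} − x_{i+1}·y_i), indices taken mod 5.
Σ = (18) + (-2) + (-4) + (1) + (9) = 22
Area = |Σ|/2 = 11.
Net area = 1099 − 11 = 1088.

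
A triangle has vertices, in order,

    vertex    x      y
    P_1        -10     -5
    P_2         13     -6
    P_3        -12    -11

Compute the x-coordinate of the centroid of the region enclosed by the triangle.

-3

Apply Gauss's area formula. First the cross-terms c_i = x_i·y_{i+1} − x_{i+1}·y_i:
  125, -215, -50  ⇒  2A = -140, A = -70.
Then Σ (x_i + x_{i+1})·c_i = 1260, so x̄ = 1260 / (6·(-70)) = -3.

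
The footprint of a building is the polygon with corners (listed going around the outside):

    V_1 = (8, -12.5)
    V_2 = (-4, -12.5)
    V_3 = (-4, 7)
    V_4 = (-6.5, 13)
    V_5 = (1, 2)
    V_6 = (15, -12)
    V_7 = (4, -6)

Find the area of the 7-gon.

173.25

Apply the shoelace formula: 2A = Σ (x_i·y_{i+1} − x_{i+1}·y_i), indices taken mod 7.
Σ = (-150) + (-78) + (-6.5) + (-26) + (-42) + (-42) + (-2) = -346.5
Area = |Σ|/2 = 173.25.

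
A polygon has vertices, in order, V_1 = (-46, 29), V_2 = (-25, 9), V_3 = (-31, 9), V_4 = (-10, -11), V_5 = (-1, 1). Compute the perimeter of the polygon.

|V_1V_2| = √((21)² + (-20)²) = √841 = 29
|V_2V_3| = √((-6)² + (0)²) = √36 = 6
|V_3V_4| = √((21)² + (-20)²) = √841 = 29
|V_4V_5| = √((9)² + (12)²) = √225 = 15
|V_5V_1| = √((-45)² + (28)²) = √2809 = 53
Perimeter = 29 + 6 + 29 + 15 + 53 = 132.

132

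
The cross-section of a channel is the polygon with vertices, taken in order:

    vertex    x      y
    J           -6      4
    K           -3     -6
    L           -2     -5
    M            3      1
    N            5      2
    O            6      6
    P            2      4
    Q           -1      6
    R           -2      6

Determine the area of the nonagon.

72.5

Σ = (48) + (3) + (13) + (1) + (18) + (12) + (16) + (6) + (28) = 145
Area = |Σ|/2 = 72.5.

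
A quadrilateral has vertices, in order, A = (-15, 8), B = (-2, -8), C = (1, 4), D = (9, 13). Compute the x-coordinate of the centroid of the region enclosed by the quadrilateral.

Apply Gauss's area formula. First the cross-terms c_i = x_i·y_{i+1} − x_{i+1}·y_i:
  136, 0, -23, 267  ⇒  2A = 380, A = 190.
Then Σ (x_i + x_{i+1})·c_i = -4144, so x̄ = -4144 / (6·190) = -1036/285.

-1036/285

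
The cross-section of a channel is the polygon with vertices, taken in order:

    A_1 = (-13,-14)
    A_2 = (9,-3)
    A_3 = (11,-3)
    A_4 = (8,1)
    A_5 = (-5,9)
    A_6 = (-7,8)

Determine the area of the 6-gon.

254

Apply the shoelace formula: 2A = Σ (x_i·y_{i+1} − x_{i+1}·y_i), indices taken mod 6.
Cross-terms: 165, 6, 35, 77, 23, 202  ⇒  Σ = 508
Area = |Σ|/2 = 254.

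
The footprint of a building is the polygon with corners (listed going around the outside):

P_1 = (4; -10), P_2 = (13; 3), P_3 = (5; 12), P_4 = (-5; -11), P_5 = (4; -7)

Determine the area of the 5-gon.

Apply the shoelace (surveyor's) formula: 2A = Σ (x_i·y_{i+1} − x_{i+1}·y_i), indices taken mod 5.
Cross-terms: 142, 141, 5, 79, -12  ⇒  Σ = 355
Area = |Σ|/2 = 177.5.

177.5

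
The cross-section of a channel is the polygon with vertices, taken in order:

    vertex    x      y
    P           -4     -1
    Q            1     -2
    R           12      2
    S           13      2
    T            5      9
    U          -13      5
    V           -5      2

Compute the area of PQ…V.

147

Cross-terms: 9, 26, -2, 107, 142, -1, 13  ⇒  Σ = 294
Area = |Σ|/2 = 147.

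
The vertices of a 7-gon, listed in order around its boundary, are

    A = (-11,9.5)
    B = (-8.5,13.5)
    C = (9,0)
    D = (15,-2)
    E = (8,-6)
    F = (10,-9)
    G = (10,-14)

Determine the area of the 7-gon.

Apply Gauss's area formula: 2A = Σ (x_i·y_{i+1} − x_{i+1}·y_i), indices taken mod 7.
Σ = (-67.75) + (-121.5) + (-18) + (-74) + (-12) + (-50) + (-59) = -402.25
Area = |Σ|/2 = 201.125.

201.125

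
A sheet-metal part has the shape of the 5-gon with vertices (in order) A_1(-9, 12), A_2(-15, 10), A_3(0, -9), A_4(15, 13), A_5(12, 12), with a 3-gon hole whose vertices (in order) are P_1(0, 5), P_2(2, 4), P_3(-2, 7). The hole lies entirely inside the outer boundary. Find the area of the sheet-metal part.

317

Outer boundary:
A_1→A_2: (-9)(10) − (-15)(12) = 90
A_2→A_3: (-15)(-9) − (0)(10) = 135
A_3→A_4: (0)(13) − (15)(-9) = 135
A_4→A_5: (15)(12) − (12)(13) = 24
A_5→A_1: (12)(12) − (-9)(12) = 252
Σ = 636
Area = |Σ|/2 = 318.
Hole:
Apply the shoelace (surveyor's) formula: 2A = Σ (x_i·y_{i+1} − x_{i+1}·y_i), indices taken mod 3.
Cross-terms: -10, 22, -10  ⇒  Σ = 2
Area = |Σ|/2 = 1.
Net area = 318 − 1 = 317.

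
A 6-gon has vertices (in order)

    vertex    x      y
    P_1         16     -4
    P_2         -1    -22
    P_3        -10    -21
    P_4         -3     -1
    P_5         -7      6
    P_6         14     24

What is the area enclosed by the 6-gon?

Apply the shoelace (surveyor's) formula: 2A = Σ (x_i·y_{i+1} − x_{i+1}·y_i), indices taken mod 6.
Σ = (-356) + (-199) + (-53) + (-25) + (-252) + (-440) = -1325
Area = |Σ|/2 = 662.5.

662.5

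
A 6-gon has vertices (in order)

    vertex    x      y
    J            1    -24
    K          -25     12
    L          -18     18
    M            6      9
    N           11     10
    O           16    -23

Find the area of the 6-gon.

Apply the shoelace (surveyor's) formula: 2A = Σ (x_i·y_{i+1} − x_{i+1}·y_i), indices taken mod 6.
Σ = (-588) + (-234) + (-270) + (-39) + (-413) + (-361) = -1905
Area = |Σ|/2 = 952.5.

952.5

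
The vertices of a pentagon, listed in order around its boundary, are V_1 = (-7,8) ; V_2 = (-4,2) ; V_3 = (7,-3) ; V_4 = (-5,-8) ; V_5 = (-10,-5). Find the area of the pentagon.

112.5

Apply the surveyor's formula: 2A = Σ (x_i·y_{i+1} − x_{i+1}·y_i), indices taken mod 5.
Σ = (18) + (-2) + (-71) + (-55) + (-115) = -225
Area = |Σ|/2 = 112.5.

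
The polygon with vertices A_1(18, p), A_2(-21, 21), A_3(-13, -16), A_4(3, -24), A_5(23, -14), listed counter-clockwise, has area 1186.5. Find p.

6

Write out the shoelace sum; only the two edges meeting at A_1 involve p:
2·Area = [(23·p − 18·(-14)) + (18·21 − (-21)·p)] + 1479
       = 44·p + 2109 = 2373
⇒ p = 6.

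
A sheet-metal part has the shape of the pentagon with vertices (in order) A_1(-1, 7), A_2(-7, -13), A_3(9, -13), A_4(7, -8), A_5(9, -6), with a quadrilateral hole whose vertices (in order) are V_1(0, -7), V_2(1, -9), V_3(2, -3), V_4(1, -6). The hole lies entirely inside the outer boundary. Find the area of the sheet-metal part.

185

Outer boundary:
Σ = (62) + (208) + (19) + (30) + (57) = 376
Area = |Σ|/2 = 188.
Hole:
Apply Gauss's area formula: 2A = Σ (x_i·y_{i+1} − x_{i+1}·y_i), indices taken mod 4.
V_1→V_2: (0)(-9) − (1)(-7) = 7
V_2→V_3: (1)(-3) − (2)(-9) = 15
V_3→V_4: (2)(-6) − (1)(-3) = -9
V_4→V_1: (1)(-7) − (0)(-6) = -7
Σ = 6
Area = |Σ|/2 = 3.
Net area = 188 − 3 = 185.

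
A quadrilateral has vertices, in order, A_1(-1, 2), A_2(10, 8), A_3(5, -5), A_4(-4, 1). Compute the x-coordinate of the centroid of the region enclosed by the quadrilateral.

Apply the shoelace formula. First the cross-terms c_i = x_i·y_{i+1} − x_{i+1}·y_i:
  -28, -90, -15, -7  ⇒  2A = -140, A = -70.
Then Σ (x_i + x_{i+1})·c_i = -1582, so x̄ = -1582 / (6·(-70)) = 113/30.

113/30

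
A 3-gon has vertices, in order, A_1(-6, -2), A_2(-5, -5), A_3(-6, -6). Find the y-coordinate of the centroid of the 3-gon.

Apply the shoelace (surveyor's) formula. First the cross-terms c_i = x_i·y_{i+1} − x_{i+1}·y_i:
  20, 0, -24  ⇒  2A = -4, A = -2.
Then Σ (y_i + y_{i+1})·c_i = 52, so ȳ = 52 / (6·(-2)) = -13/3.

-13/3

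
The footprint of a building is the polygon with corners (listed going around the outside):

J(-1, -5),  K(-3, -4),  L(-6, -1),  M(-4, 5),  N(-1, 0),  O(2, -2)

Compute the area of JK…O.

35.5

Apply Gauss's area formula: 2A = Σ (x_i·y_{i+1} − x_{i+1}·y_i), indices taken mod 6.
Σ = (-11) + (-21) + (-34) + (5) + (2) + (-12) = -71
Area = |Σ|/2 = 35.5.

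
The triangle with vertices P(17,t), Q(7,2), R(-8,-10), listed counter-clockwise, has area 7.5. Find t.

9

The doubled signed area Σ (x_i y_{i+1} − x_{i+1} y_i) is linear in t.
With t=0 it equals 150; the coefficient of t is -15 (from the two edges through P).
So -15·t + 150 = 2·7.5 = 15 ⇒ t = 9.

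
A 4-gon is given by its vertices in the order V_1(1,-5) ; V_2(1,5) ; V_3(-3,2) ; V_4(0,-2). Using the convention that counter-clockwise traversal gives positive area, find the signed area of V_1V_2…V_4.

17.5

Σ = (10) + (17) + (6) + (2) = 35
Signed area = Σ/2 = 17.5 (positive ⇒ counter-clockwise traversal).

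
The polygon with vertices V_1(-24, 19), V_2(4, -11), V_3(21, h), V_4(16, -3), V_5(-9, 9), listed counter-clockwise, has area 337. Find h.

-13

Write out the shoelace sum; only the two edges meeting at V_3 involve h:
2·Area = [(4·h − 21·(-11)) + (21·(-3) − 16·h)] + 350
       = -12·h + 518 = 674
⇒ h = -13.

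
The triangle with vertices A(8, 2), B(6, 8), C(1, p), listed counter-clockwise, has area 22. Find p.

1

The doubled signed area Σ (x_i y_{i+1} − x_{i+1} y_i) is linear in p.
With p=0 it equals 46; the coefficient of p is -2 (from the two edges through C).
So -2·p + 46 = 2·22 = 44 ⇒ p = 1.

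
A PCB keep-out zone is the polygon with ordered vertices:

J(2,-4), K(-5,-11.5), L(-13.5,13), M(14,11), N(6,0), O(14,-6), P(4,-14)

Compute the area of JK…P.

427.875

Apply the surveyor's formula: 2A = Σ (x_i·y_{i+1} − x_{i+1}·y_i), indices taken mod 7.
Σ = (-43) + (-220.25) + (-330.5) + (-66) + (-36) + (-172) + (12) = -855.75
Area = |Σ|/2 = 427.875.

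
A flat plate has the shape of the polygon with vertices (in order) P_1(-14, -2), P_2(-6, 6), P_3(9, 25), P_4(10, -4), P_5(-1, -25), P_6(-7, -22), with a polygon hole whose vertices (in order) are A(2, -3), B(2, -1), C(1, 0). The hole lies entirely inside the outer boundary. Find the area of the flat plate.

Outer boundary:
P_1→P_2: (-14)(6) − (-6)(-2) = -96
P_2→P_3: (-6)(25) − (9)(6) = -204
P_3→P_4: (9)(-4) − (10)(25) = -286
P_4→P_5: (10)(-25) − (-1)(-4) = -254
P_5→P_6: (-1)(-22) − (-7)(-25) = -153
P_6→P_1: (-7)(-2) − (-14)(-22) = -294
Σ = -1287
Area = |Σ|/2 = 643.5.
Hole:
A→B: (2)(-1) − (2)(-3) = 4
B→C: (2)(0) − (1)(-1) = 1
C→A: (1)(-3) − (2)(0) = -3
Σ = 2
Area = |Σ|/2 = 1.
Net area = 643.5 − 1 = 642.5.

642.5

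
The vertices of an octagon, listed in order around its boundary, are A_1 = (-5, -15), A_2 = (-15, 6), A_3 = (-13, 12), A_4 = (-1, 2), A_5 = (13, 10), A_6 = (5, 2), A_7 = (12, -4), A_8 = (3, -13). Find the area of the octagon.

Σ = (-255) + (-102) + (-14) + (-36) + (-24) + (-44) + (-144) + (-110) = -729
Area = |Σ|/2 = 364.5.

364.5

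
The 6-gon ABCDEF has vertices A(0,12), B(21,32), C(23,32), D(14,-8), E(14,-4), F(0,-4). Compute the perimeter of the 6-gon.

106

|AB| = √((21)² + (20)²) = √841 = 29
|BC| = √((2)² + (0)²) = √4 = 2
|CD| = √((-9)² + (-40)²) = √1681 = 41
|DE| = √((0)² + (4)²) = √16 = 4
|EF| = √((-14)² + (0)²) = √196 = 14
|FA| = √((0)² + (16)²) = √256 = 16
Perimeter = 29 + 2 + 41 + 4 + 14 + 16 = 106.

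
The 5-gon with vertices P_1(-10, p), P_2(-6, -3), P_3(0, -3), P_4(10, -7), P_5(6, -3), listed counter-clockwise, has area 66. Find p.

The doubled signed area Σ (x_i y_{i+1} − x_{i+1} y_i) is linear in p.
With p=0 it equals 60; the coefficient of p is 12 (from the two edges through P_1).
So 12·p + 60 = 2·66 = 132 ⇒ p = 6.

6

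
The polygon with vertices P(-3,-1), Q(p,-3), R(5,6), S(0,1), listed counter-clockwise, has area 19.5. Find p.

1

Write out the shoelace sum; only the two edges meeting at Q involve p:
2·Area = [((-3)·(-3) − p·(-1)) + (p·6 − 5·(-3))] + 8
       = 7·p + 32 = 39
⇒ p = 1.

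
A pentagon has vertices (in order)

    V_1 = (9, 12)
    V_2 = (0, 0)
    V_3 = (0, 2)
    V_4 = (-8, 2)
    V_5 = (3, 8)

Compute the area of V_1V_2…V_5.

Apply the surveyor's formula: 2A = Σ (x_i·y_{i+1} − x_{i+1}·y_i), indices taken mod 5.
Cross-terms: 0, 0, 16, -70, -36  ⇒  Σ = -90
Area = |Σ|/2 = 45.

45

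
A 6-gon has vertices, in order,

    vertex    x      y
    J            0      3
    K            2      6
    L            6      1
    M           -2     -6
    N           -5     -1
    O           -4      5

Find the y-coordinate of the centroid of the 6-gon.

46/143

Apply the shoelace (surveyor's) formula. First the cross-terms c_i = x_i·y_{i+1} − x_{i+1}·y_i:
  -6, -34, -34, -28, -29, -12  ⇒  2A = -143, A = -71.5.
Then Σ (y_i + y_{i+1})·c_i = -138, so ȳ = -138 / (6·(-71.5)) = 46/143.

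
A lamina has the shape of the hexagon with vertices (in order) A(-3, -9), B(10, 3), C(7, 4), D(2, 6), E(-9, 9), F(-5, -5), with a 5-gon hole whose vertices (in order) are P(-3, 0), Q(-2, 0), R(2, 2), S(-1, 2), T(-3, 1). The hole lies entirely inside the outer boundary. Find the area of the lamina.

Outer boundary:
Σ = (81) + (19) + (34) + (72) + (90) + (30) = 326
Area = |Σ|/2 = 163.
Hole:
Apply Gauss's area formula: 2A = Σ (x_i·y_{i+1} − x_{i+1}·y_i), indices taken mod 5.
P→Q: (-3)(0) − (-2)(0) = 0
Q→R: (-2)(2) − (2)(0) = -4
R→S: (2)(2) − (-1)(2) = 6
S→T: (-1)(1) − (-3)(2) = 5
T→P: (-3)(0) − (-3)(1) = 3
Σ = 10
Area = |Σ|/2 = 5.
Net area = 163 − 5 = 158.

158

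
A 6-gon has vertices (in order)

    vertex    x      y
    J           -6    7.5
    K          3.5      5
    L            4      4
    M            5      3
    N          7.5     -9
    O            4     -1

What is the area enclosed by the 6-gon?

42.625

J→K: (-6)(5) − (3.5)(7.5) = -56.25
K→L: (3.5)(4) − (4)(5) = -6
L→M: (4)(3) − (5)(4) = -8
M→N: (5)(-9) − (7.5)(3) = -67.5
N→O: (7.5)(-1) − (4)(-9) = 28.5
O→J: (4)(7.5) − (-6)(-1) = 24
Σ = -85.25
Area = |Σ|/2 = 42.625.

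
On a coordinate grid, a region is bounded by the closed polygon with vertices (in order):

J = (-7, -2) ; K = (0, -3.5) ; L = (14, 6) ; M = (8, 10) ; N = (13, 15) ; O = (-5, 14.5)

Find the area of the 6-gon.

265.25

Cross-terms: 24.5, 49, 92, -10, 263.5, 111.5  ⇒  Σ = 530.5
Area = |Σ|/2 = 265.25.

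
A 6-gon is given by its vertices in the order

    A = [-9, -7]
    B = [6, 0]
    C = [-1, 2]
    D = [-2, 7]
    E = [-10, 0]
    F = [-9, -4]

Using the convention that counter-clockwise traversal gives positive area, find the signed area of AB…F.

94

Apply Gauss's area formula: 2A = Σ (x_i·y_{i+1} − x_{i+1}·y_i), indices taken mod 6.
Σ = (42) + (12) + (-3) + (70) + (40) + (27) = 188
Signed area = Σ/2 = 94 (positive ⇒ counter-clockwise traversal).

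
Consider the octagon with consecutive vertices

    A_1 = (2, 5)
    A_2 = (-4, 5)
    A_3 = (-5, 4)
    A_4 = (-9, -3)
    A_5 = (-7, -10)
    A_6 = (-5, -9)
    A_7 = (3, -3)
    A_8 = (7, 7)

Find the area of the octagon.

Σ = (30) + (9) + (51) + (69) + (13) + (42) + (42) + (21) = 277
Area = |Σ|/2 = 138.5.

138.5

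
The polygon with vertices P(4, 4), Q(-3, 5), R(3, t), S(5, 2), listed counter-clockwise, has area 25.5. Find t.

-2

Write out the shoelace sum; only the two edges meeting at R involve t:
2·Area = [((-3)·t − 3·5) + (3·2 − 5·t)] + 44
       = -8·t + 35 = 51
⇒ t = -2.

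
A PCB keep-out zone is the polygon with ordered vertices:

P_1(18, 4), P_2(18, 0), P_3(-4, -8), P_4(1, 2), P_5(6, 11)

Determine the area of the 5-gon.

195.5

Cross-terms: -72, -144, 0, -1, -174  ⇒  Σ = -391
Area = |Σ|/2 = 195.5.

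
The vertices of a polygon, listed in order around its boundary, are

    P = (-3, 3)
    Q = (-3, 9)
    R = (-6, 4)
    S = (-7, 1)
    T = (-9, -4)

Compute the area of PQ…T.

22

Apply the shoelace (surveyor's) formula: 2A = Σ (x_i·y_{i+1} − x_{i+1}·y_i), indices taken mod 5.
P→Q: (-3)(9) − (-3)(3) = -18
Q→R: (-3)(4) − (-6)(9) = 42
R→S: (-6)(1) − (-7)(4) = 22
S→T: (-7)(-4) − (-9)(1) = 37
T→P: (-9)(3) − (-3)(-4) = -39
Σ = 44
Area = |Σ|/2 = 22.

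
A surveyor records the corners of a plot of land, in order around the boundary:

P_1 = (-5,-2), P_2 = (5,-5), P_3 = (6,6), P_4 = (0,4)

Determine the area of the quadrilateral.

P_1→P_2: (-5)(-5) − (5)(-2) = 35
P_2→P_3: (5)(6) − (6)(-5) = 60
P_3→P_4: (6)(4) − (0)(6) = 24
P_4→P_1: (0)(-2) − (-5)(4) = 20
Σ = 139
Area = |Σ|/2 = 69.5.

69.5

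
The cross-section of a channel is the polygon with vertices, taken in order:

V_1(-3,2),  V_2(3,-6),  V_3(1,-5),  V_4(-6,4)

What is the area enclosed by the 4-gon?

11.5

Apply Gauss's area formula: 2A = Σ (x_i·y_{i+1} − x_{i+1}·y_i), indices taken mod 4.
Σ = (12) + (-9) + (-26) + (0) = -23
Area = |Σ|/2 = 11.5.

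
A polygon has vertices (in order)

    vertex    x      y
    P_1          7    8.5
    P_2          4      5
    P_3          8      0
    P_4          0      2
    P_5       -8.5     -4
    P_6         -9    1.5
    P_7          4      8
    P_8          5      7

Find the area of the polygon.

75.625

Apply Gauss's area formula: 2A = Σ (x_i·y_{i+1} − x_{i+1}·y_i), indices taken mod 8.
Σ = (1) + (-40) + (16) + (17) + (-48.75) + (-78) + (-12) + (-6.5) = -151.25
Area = |Σ|/2 = 75.625.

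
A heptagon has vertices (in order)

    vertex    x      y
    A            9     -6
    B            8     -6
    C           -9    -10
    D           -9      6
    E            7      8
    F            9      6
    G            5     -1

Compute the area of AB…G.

Apply Gauss's area formula: 2A = Σ (x_i·y_{i+1} − x_{i+1}·y_i), indices taken mod 7.
Σ = (-6) + (-134) + (-144) + (-114) + (-30) + (-39) + (-21) = -488
Area = |Σ|/2 = 244.

244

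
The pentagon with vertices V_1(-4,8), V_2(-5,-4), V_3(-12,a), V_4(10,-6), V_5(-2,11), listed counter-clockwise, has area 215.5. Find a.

-15

The doubled signed area Σ (x_i y_{i+1} − x_{i+1} y_i) is linear in a.
With a=0 it equals 206; the coefficient of a is -15 (from the two edges through V_3).
So -15·a + 206 = 2·215.5 = 431 ⇒ a = -15.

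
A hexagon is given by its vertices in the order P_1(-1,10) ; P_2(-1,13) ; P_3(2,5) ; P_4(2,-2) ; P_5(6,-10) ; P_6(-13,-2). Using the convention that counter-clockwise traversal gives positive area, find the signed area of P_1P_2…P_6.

Apply Gauss's area formula: 2A = Σ (x_i·y_{i+1} − x_{i+1}·y_i), indices taken mod 6.
Σ = (-3) + (-31) + (-14) + (-8) + (-142) + (-132) = -330
Signed area = Σ/2 = -165 (negative ⇒ clockwise traversal).

-165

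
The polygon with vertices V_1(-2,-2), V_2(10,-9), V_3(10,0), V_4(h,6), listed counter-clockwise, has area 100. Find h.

Write out the shoelace sum; only the two edges meeting at V_4 involve h:
2·Area = [(10·6 − h·0) + (h·(-2) − (-2)·6)] + 128
       = -2·h + 200 = 200
⇒ h = 0.

0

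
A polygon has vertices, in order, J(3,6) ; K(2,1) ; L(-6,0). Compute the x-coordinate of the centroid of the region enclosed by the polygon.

Apply the surveyor's formula. First the cross-terms c_i = x_i·y_{i+1} − x_{i+1}·y_i:
  -9, 6, -36  ⇒  2A = -39, A = -19.5.
Then Σ (x_i + x_{i+1})·c_i = 39, so x̄ = 39 / (6·(-19.5)) = -1/3.

-1/3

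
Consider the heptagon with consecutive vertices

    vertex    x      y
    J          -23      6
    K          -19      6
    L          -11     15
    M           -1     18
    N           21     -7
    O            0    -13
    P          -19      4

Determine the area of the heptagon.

Apply Gauss's area formula: 2A = Σ (x_i·y_{i+1} − x_{i+1}·y_i), indices taken mod 7.
Cross-terms: -24, -219, -183, -371, -273, -247, -22  ⇒  Σ = -1339
Area = |Σ|/2 = 669.5.

669.5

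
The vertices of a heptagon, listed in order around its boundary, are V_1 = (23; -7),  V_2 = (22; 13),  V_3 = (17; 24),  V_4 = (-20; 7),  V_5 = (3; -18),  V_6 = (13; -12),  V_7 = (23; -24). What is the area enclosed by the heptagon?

1125.5

Apply the shoelace formula: 2A = Σ (x_i·y_{i+1} − x_{i+1}·y_i), indices taken mod 7.
Σ = (453) + (307) + (599) + (339) + (198) + (-36) + (391) = 2251
Area = |Σ|/2 = 1125.5.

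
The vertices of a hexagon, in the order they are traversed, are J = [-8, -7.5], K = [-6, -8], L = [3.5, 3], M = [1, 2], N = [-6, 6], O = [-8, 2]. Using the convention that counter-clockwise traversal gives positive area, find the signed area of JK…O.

Σ = (19) + (10) + (4) + (18) + (36) + (76) = 163
Signed area = Σ/2 = 81.5 (positive ⇒ counter-clockwise traversal).

81.5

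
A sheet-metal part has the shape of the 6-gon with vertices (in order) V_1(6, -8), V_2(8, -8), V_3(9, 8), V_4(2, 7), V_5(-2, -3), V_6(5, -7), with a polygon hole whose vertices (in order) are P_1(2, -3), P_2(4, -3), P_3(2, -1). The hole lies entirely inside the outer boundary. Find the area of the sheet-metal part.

117

Outer boundary:
V_1→V_2: (6)(-8) − (8)(-8) = 16
V_2→V_3: (8)(8) − (9)(-8) = 136
V_3→V_4: (9)(7) − (2)(8) = 47
V_4→V_5: (2)(-3) − (-2)(7) = 8
V_5→V_6: (-2)(-7) − (5)(-3) = 29
V_6→V_1: (5)(-8) − (6)(-7) = 2
Σ = 238
Area = |Σ|/2 = 119.
Hole:
Σ = (6) + (2) + (-4) = 4
Area = |Σ|/2 = 2.
Net area = 119 − 2 = 117.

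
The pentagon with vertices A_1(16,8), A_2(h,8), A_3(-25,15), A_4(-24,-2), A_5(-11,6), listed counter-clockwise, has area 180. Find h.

-4

Write out the shoelace sum; only the two edges meeting at A_2 involve h:
2·Area = [(16·8 − h·8) + (h·15 − (-25)·8)] + 60
       = 7·h + 388 = 360
⇒ h = -4.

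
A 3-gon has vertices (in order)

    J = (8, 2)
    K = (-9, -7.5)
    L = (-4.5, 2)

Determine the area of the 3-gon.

59.375

Apply the shoelace (surveyor's) formula: 2A = Σ (x_i·y_{i+1} − x_{i+1}·y_i), indices taken mod 3.
J→K: (8)(-7.5) − (-9)(2) = -42
K→L: (-9)(2) − (-4.5)(-7.5) = -51.75
L→J: (-4.5)(2) − (8)(2) = -25
Σ = -118.75
Area = |Σ|/2 = 59.375.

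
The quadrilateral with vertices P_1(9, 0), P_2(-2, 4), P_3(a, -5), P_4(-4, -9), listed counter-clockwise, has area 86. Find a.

The doubled signed area Σ (x_i y_{i+1} − x_{i+1} y_i) is linear in a.
With a=0 it equals 107; the coefficient of a is -13 (from the two edges through P_3).
So -13·a + 107 = 2·86 = 172 ⇒ a = -5.

-5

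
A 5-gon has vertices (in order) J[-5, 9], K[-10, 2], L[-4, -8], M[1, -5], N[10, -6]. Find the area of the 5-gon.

150

J→K: (-5)(2) − (-10)(9) = 80
K→L: (-10)(-8) − (-4)(2) = 88
L→M: (-4)(-5) − (1)(-8) = 28
M→N: (1)(-6) − (10)(-5) = 44
N→J: (10)(9) − (-5)(-6) = 60
Σ = 300
Area = |Σ|/2 = 150.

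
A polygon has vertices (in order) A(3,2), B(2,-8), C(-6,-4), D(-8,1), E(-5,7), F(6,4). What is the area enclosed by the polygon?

117.5

Apply the surveyor's formula: 2A = Σ (x_i·y_{i+1} − x_{i+1}·y_i), indices taken mod 6.
Σ = (-28) + (-56) + (-38) + (-51) + (-62) + (0) = -235
Area = |Σ|/2 = 117.5.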